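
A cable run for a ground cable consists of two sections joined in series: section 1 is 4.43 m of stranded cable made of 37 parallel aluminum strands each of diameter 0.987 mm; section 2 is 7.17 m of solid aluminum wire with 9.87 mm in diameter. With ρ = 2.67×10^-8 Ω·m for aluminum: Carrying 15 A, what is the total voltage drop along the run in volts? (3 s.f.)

Section 1: A_strand = π(4.9350e-04)² = 7.651e-07 m²; R₁ = ρL/(N·A_s) = (2.67×10^-8)(4.43)/(37×7.651e-07) = 0.004178 Ω
Section 2: A = π(d/2)² = π(4.9350e-03 m)² = 7.651e-05 m²
R₂ = (2.67×10^-8)(7.17)/(7.651e-05) = 0.002502 Ω
R = R₁ + R₂ = 0.00668 Ω
V = IR = 15 × 0.00668 = 0.100 V

0.100 V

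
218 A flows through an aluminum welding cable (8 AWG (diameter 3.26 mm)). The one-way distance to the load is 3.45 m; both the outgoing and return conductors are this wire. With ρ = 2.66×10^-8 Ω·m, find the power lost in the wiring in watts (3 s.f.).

A = π(3.26/2 mm)² = π(1.6300e-03 m)² = 8.347e-06 m²
Total conductor length (both ways) L = 2 × 3.45 = 6.9 m
R = ρL/A = (2.66×10^-8)(6.9)/(8.347e-06) = 0.02199 Ω
P = I²R = (218)² × 0.02199 = 1050 W

1050 W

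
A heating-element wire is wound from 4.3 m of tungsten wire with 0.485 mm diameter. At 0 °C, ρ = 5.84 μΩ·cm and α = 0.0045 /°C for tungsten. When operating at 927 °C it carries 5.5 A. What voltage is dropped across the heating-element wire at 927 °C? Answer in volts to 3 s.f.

ρ = 5.84 μΩ·cm = 5.84×10^-8 Ω·m
A = π(d/2)² = π(2.4250e-04 m)² = 1.847e-07 m²
R₍0₎ = ρL/A = (5.84×10^-8)(4.3)/(1.847e-07) = 1.359 Ω
R₍927₎ = R₍0₎(1 + αΔT) = 1.359 × (1 + 0.0045×927) = 7.03 Ω
V = IR = 5.5 × 7.03 = 38.7 V

38.7 V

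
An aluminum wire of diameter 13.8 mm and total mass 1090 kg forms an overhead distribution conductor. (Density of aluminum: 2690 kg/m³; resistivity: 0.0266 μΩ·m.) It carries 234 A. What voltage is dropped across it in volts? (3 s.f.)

ρ = 0.0266 μΩ·m = 2.66×10^-8 Ω·m
A = π(d/2)² = π(6.9000e-03 m)² = 1.4957e-04 m²
L = m/(density·A) = 1090/(2690×1.4957e-04) = 2709 m
R = ρL/A = (2.66×10^-8)(2709)/(1.4957e-04) = 0.4818 Ω
V = IR = 234 × 0.4818 = 113 V

113 V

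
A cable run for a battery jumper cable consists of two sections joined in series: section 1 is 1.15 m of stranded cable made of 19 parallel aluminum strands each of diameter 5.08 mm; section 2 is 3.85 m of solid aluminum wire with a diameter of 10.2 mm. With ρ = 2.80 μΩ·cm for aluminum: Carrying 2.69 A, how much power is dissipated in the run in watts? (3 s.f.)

ρ = 2.80 μΩ·cm = 2.80×10^-8 Ω·m
Section 1: A_strand = π(2.5400e-03)² = 2.027e-05 m²; R₁ = ρL/(N·A_s) = (2.80×10^-8)(1.15)/(19×2.027e-05) = 8.362×10^-5 Ω
Section 2: A = π(d/2)² = π(5.1000e-03 m)² = 8.171e-05 m²
R₂ = (2.80×10^-8)(3.85)/(8.171e-05) = 0.001319 Ω
R = R₁ + R₂ = 0.001403 Ω
P = I²R = (2.69)² × 0.001403 = 0.0102 W

0.0102 W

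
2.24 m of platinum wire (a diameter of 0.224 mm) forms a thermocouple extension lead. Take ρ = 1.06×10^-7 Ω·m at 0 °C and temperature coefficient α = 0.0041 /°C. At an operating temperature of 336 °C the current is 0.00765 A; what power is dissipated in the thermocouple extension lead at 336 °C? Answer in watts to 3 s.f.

8.38×10^-4 W

A = π(d/2)² = π(1.1200e-04 m)² = 3.941e-08 m²
R₍0₎ = ρL/A = (1.06×10^-7)(2.24)/(3.941e-08) = 6.025 Ω
R₍336₎ = R₍0₎(1 + αΔT) = 6.025 × (1 + 0.0041×336) = 14.33 Ω
P = I²R = (0.00765)² × 14.33 = 8.38×10^-4 W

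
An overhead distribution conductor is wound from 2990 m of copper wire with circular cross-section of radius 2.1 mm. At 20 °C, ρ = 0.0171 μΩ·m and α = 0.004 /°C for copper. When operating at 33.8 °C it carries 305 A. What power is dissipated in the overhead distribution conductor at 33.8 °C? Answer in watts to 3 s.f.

3.62×10^5 W

ρ = 0.0171 μΩ·m = 1.71×10^-8 Ω·m
A = πr² = π(2.1000e-03 m)² = 1.385e-05 m²
R₍20₎ = ρL/A = (1.71×10^-8)(2990)/(1.385e-05) = 3.69 Ω
R₍33.8₎ = R₍20₎(1 + αΔT) = 3.69 × (1 + 0.004×13.8) = 3.894 Ω
P = I²R = (305)² × 3.894 = 3.62×10^5 W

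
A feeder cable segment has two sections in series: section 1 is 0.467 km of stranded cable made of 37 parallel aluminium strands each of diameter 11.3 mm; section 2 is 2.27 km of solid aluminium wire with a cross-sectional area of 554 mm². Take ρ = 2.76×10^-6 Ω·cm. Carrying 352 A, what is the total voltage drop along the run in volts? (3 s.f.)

ρ = 2.76×10^-6 Ω·cm = 2.76×10^-8 Ω·m
Section 1: A_strand = π(5.6500e-03)² = 1.003e-04 m²; R₁ = ρL/(N·A_s) = (2.76×10^-8)(467)/(37×1.003e-04) = 0.003474 Ω
Section 2: A = 554 mm² = 5.540e-04 m²
R₂ = (2.76×10^-8)(2270)/(5.540e-04) = 0.1131 Ω
R = R₁ + R₂ = 0.1166 Ω
V = IR = 352 × 0.1166 = 41.0 V

41.0 V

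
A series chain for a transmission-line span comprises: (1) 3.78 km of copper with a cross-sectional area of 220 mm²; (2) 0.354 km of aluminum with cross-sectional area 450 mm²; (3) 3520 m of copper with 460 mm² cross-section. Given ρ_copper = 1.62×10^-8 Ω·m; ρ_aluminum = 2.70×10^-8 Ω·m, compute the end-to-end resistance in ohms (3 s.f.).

Seg 1: A = 220 mm² = 2.200e-04 m²
R_1 = (1.62×10^-8)(3780)/(2.200e-04) = 0.2783 Ω
Seg 2: A = 450 mm² = 4.500e-04 m²
R_2 = (2.70×10^-8)(354)/(4.500e-04) = 0.02124 Ω
Seg 3: A = 460 mm² = 4.600e-04 m²
R_3 = (1.62×10^-8)(3520)/(4.600e-04) = 0.124 Ω
R_total = R_1 + R_2 + R_3 = 0.424 Ω

0.424 Ω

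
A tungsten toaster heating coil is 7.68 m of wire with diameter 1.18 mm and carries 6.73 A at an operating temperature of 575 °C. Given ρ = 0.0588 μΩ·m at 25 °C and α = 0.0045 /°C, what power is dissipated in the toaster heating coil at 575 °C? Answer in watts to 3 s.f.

65.0 W

ρ = 0.0588 μΩ·m = 5.88×10^-8 Ω·m
A = π(d/2)² = π(5.9000e-04 m)² = 1.094e-06 m²
R₍25₎ = ρL/A = (5.88×10^-8)(7.68)/(1.094e-06) = 0.4129 Ω
R₍575₎ = R₍25₎(1 + αΔT) = 0.4129 × (1 + 0.0045×550) = 1.435 Ω
P = I²R = (6.73)² × 1.435 = 65.0 W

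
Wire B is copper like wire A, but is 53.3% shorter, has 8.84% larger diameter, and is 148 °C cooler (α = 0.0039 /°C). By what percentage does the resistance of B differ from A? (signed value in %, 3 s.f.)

-83.3%

R ∝ ρL/d² with ρ ∝ (1+αΔT), so R_B/R_A = (1 − 53.3/100) × (1 + 8.84/100)⁻² × (1 − 0.0039×148)
= 0.467 × 0.8442 × 0.4228 = 0.1667
(R_B − R_A)/R_A = 0.1667 − 1 = -83.3%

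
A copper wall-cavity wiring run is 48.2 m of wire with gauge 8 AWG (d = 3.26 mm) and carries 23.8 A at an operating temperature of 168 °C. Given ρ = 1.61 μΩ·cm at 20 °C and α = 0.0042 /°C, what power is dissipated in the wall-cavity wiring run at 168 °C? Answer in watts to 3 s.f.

ρ = 1.61 μΩ·cm = 1.61×10^-8 Ω·m
A = π(3.26/2 mm)² = π(1.6300e-03 m)² = 8.347e-06 m²
R₍20₎ = ρL/A = (1.61×10^-8)(48.2)/(8.347e-06) = 0.09297 Ω
R₍168₎ = R₍20₎(1 + αΔT) = 0.09297 × (1 + 0.0042×148) = 0.1508 Ω
P = I²R = (23.8)² × 0.1508 = 85.4 W

85.4 W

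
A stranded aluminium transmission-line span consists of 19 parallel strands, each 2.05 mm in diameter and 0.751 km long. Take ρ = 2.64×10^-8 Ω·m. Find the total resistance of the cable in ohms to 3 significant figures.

0.316 Ω

A_strand = π(1.0250e-03 m)² = 3.301e-06 m²
R_strand = ρL/A = (2.64×10^-8)(751)/(3.301e-06) = 6.007 Ω
R_total = R_strand/N = 6.007/19 = 0.316 Ω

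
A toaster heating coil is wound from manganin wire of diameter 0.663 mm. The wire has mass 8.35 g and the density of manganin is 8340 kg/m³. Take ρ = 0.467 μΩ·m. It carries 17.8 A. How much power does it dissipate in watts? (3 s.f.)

ρ = 0.467 μΩ·m = 4.67×10^-7 Ω·m
A = π(d/2)² = π(3.3150e-04 m)² = 3.4524e-07 m²
L = m/(density·A) = 0.00835/(8340×3.4524e-07) = 2.9 m
R = ρL/A = (4.67×10^-7)(2.9)/(3.4524e-07) = 3.923 Ω
P = I²R = (17.8)² × 3.923 = 1240 W

1240 W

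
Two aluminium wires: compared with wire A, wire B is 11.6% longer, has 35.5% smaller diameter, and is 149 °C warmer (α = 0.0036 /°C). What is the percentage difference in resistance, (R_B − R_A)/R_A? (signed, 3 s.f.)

R ∝ ρL/d² with ρ ∝ (1+αΔT), so R_B/R_A = (1 + 11.6/100) × (1 − 35.5/100)⁻² × (1 + 0.0036×149)
= 1.116 × 2.404 × 1.536 = 4.121
(R_B − R_A)/R_A = 4.121 − 1 = 312%

312%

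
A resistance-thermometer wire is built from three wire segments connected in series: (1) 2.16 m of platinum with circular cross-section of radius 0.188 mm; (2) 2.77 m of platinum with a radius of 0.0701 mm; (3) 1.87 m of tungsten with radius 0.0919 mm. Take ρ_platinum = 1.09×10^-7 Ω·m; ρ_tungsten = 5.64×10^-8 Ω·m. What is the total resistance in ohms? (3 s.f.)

Seg 1: A = πr² = π(1.8800e-04 m)² = 1.110e-07 m²
R_1 = (1.09×10^-7)(2.16)/(1.110e-07) = 2.12 Ω
Seg 2: A = πr² = π(7.0100e-05 m)² = 1.544e-08 m²
R_2 = (1.09×10^-7)(2.77)/(1.544e-08) = 19.56 Ω
Seg 3: A = πr² = π(9.1900e-05 m)² = 2.653e-08 m²
R_3 = (5.64×10^-8)(1.87)/(2.653e-08) = 3.975 Ω
R_total = R_1 + R_2 + R_3 = 25.7 Ω

25.7 Ω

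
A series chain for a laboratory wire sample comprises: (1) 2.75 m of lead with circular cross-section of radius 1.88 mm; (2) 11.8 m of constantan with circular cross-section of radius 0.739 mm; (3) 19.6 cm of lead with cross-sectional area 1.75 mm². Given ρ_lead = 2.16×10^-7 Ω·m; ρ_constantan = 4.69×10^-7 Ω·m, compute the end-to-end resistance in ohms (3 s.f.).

Seg 1: A = πr² = π(1.8800e-03 m)² = 1.110e-05 m²
R_1 = (2.16×10^-7)(2.75)/(1.110e-05) = 0.0535 Ω
Seg 2: A = πr² = π(7.3900e-04 m)² = 1.716e-06 m²
R_2 = (4.69×10^-7)(11.8)/(1.716e-06) = 3.226 Ω
Seg 3: A = 1.75 mm² = 1.750e-06 m²
R_3 = (2.16×10^-7)(0.196)/(1.750e-06) = 0.02419 Ω
R_total = R_1 + R_2 + R_3 = 3.30 Ω

3.30 Ω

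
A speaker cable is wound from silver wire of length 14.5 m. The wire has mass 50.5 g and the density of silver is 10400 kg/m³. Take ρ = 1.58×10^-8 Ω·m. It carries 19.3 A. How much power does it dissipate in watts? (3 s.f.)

A = m/(density·L) = 0.0505/(10400×14.5) = 3.3488e-07 m²
R = ρL/A = (1.58×10^-8)(14.5)/(3.3488e-07) = 0.6841 Ω
P = I²R = (19.3)² × 0.6841 = 255 W

255 W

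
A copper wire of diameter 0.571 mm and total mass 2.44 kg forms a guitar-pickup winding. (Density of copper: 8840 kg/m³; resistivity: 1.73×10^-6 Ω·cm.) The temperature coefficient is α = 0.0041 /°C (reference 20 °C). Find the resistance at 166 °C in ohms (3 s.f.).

ρ = 1.73×10^-6 Ω·cm = 1.73×10^-8 Ω·m
A = π(d/2)² = π(2.8550e-04 m)² = 2.5607e-07 m²
L = m/(density·A) = 2.44/(8840×2.5607e-07) = 1078 m
R = ρL/A = (1.73×10^-8)(1078)/(2.5607e-07) = 72.82 Ω
R(166 °C) = 72.82 × (1 + 0.0041×146) = 116 Ω

116 Ω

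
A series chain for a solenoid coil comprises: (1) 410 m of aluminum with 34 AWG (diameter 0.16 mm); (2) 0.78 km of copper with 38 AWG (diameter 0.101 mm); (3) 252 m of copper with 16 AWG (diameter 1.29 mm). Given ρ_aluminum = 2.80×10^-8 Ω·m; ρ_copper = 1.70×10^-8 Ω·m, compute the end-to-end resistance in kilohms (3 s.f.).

Seg 1: A = π(0.16/2 mm)² = π(8.0000e-05 m)² = 2.011e-08 m²
R_1 = (2.80×10^-8)(410)/(2.011e-08) = 571 Ω
Seg 2: A = π(0.101/2 mm)² = π(5.0500e-05 m)² = 8.012e-09 m²
R_2 = (1.70×10^-8)(780)/(8.012e-09) = 1655 Ω
Seg 3: A = π(1.29/2 mm)² = π(6.4500e-04 m)² = 1.307e-06 m²
R_3 = (1.70×10^-8)(252)/(1.307e-06) = 3.278 Ω
R_total = R_1 + R_2 + R_3 = 2.23 kΩ

2.23 kΩ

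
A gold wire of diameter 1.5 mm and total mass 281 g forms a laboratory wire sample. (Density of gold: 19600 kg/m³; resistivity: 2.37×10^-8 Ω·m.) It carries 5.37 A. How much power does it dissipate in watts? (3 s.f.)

A = π(d/2)² = π(7.5000e-04 m)² = 1.7671e-06 m²
L = m/(density·A) = 0.281/(19600×1.7671e-06) = 8.113 m
R = ρL/A = (2.37×10^-8)(8.113)/(1.7671e-06) = 0.1088 Ω
P = I²R = (5.37)² × 0.1088 = 3.14 W

3.14 W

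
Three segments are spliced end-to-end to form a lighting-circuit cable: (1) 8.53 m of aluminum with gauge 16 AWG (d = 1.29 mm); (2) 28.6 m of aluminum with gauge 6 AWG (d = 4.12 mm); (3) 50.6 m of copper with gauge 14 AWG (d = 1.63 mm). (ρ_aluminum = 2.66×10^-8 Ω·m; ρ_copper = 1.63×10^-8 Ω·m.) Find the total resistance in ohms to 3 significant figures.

0.626 Ω

Seg 1: A = π(1.29/2 mm)² = π(6.4500e-04 m)² = 1.307e-06 m²
R_1 = (2.66×10^-8)(8.53)/(1.307e-06) = 0.1736 Ω
Seg 2: A = π(4.12/2 mm)² = π(2.0600e-03 m)² = 1.333e-05 m²
R_2 = (2.66×10^-8)(28.6)/(1.333e-05) = 0.05706 Ω
Seg 3: A = π(1.63/2 mm)² = π(8.1500e-04 m)² = 2.087e-06 m²
R_3 = (1.63×10^-8)(50.6)/(2.087e-06) = 0.3953 Ω
R_total = R_1 + R_2 + R_3 = 0.626 Ω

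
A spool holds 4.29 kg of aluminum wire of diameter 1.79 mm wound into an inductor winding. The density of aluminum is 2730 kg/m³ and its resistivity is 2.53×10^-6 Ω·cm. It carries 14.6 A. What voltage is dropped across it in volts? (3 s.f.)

ρ = 2.53×10^-6 Ω·cm = 2.53×10^-8 Ω·m
A = π(d/2)² = π(8.9500e-04 m)² = 2.5165e-06 m²
L = m/(density·A) = 4.29/(2730×2.5165e-06) = 624.5 m
R = ρL/A = (2.53×10^-8)(624.5)/(2.5165e-06) = 6.278 Ω
V = IR = 14.6 × 6.278 = 91.7 V

91.7 V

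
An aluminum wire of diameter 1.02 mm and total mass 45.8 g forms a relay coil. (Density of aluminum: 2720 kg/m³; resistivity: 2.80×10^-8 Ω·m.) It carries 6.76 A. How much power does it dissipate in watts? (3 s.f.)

32.3 W

A = π(d/2)² = π(5.1000e-04 m)² = 8.1713e-07 m²
L = m/(density·A) = 0.0458/(2720×8.1713e-07) = 20.61 m
R = ρL/A = (2.80×10^-8)(20.61)/(8.1713e-07) = 0.7061 Ω
P = I²R = (6.76)² × 0.7061 = 32.3 W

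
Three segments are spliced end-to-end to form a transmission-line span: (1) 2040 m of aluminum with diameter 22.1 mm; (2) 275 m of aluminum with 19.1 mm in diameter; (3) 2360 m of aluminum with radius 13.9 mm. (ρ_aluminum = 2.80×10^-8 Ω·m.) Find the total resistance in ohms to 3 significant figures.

Seg 1: A = π(d/2)² = π(1.1050e-02 m)² = 3.836e-04 m²
R_1 = (2.80×10^-8)(2040)/(3.836e-04) = 0.1489 Ω
Seg 2: A = π(d/2)² = π(9.5500e-03 m)² = 2.865e-04 m²
R_2 = (2.80×10^-8)(275)/(2.865e-04) = 0.02687 Ω
Seg 3: A = πr² = π(1.3900e-02 m)² = 6.070e-04 m²
R_3 = (2.80×10^-8)(2360)/(6.070e-04) = 0.1089 Ω
R_total = R_1 + R_2 + R_3 = 0.285 Ω

0.285 Ω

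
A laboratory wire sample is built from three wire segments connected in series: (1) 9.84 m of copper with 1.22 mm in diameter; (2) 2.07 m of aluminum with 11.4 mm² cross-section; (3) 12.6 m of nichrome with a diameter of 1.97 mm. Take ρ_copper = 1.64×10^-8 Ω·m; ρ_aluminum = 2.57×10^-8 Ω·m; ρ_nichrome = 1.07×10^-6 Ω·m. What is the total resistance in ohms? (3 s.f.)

Seg 1: A = π(d/2)² = π(6.1000e-04 m)² = 1.169e-06 m²
R_1 = (1.64×10^-8)(9.84)/(1.169e-06) = 0.138 Ω
Seg 2: A = 11.4 mm² = 1.140e-05 m²
R_2 = (2.57×10^-8)(2.07)/(1.140e-05) = 0.004667 Ω
Seg 3: A = π(d/2)² = π(9.8500e-04 m)² = 3.048e-06 m²
R_3 = (1.07×10^-6)(12.6)/(3.048e-06) = 4.423 Ω
R_total = R_1 + R_2 + R_3 = 4.57 Ω

4.57 Ω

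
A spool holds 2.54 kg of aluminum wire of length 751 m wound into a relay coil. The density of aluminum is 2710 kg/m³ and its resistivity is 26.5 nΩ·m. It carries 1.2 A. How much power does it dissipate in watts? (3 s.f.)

23.0 W

ρ = 26.5 nΩ·m = 2.65×10^-8 Ω·m
A = m/(density·L) = 2.54/(2710×751) = 1.2480e-06 m²
R = ρL/A = (2.65×10^-8)(751)/(1.2480e-06) = 15.95 Ω
P = I²R = (1.2)² × 15.95 = 23.0 W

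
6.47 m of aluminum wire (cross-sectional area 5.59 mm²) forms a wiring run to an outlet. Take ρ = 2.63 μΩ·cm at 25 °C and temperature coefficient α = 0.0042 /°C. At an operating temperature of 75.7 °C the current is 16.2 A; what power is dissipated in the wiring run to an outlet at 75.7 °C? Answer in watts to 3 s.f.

ρ = 2.63 μΩ·cm = 2.63×10^-8 Ω·m
A = 5.59 mm² = 5.590e-06 m²
R₍25₎ = ρL/A = (2.63×10^-8)(6.47)/(5.590e-06) = 0.03044 Ω
R₍75.7₎ = R₍25₎(1 + αΔT) = 0.03044 × (1 + 0.0042×50.7) = 0.03692 Ω
P = I²R = (16.2)² × 0.03692 = 9.69 W

9.69 W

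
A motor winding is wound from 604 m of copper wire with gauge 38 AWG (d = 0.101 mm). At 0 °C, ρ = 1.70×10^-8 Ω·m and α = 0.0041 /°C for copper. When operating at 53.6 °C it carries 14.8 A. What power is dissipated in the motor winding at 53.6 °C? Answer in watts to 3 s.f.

3.42×10^5 W

A = π(0.101/2 mm)² = π(5.0500e-05 m)² = 8.012e-09 m²
R₍0₎ = ρL/A = (1.70×10^-8)(604)/(8.012e-09) = 1282 Ω
R₍53.6₎ = R₍0₎(1 + αΔT) = 1282 × (1 + 0.0041×53.6) = 1563 Ω
P = I²R = (14.8)² × 1563 = 3.42×10^5 W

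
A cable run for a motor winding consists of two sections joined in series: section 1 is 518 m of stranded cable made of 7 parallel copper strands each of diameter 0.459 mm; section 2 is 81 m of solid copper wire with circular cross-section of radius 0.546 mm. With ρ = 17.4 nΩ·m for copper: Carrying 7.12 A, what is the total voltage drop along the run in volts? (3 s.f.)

ρ = 17.4 nΩ·m = 1.74×10^-8 Ω·m
Section 1: A_strand = π(2.2950e-04)² = 1.655e-07 m²; R₁ = ρL/(N·A_s) = (1.74×10^-8)(518)/(7×1.655e-07) = 7.782 Ω
Section 2: A = πr² = π(5.4600e-04 m)² = 9.366e-07 m²
R₂ = (1.74×10^-8)(81)/(9.366e-07) = 1.505 Ω
R = R₁ + R₂ = 9.286 Ω
V = IR = 7.12 × 9.286 = 66.1 V

66.1 V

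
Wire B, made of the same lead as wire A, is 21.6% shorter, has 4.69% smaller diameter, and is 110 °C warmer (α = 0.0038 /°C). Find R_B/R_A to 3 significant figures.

R ∝ ρL/d² with ρ ∝ (1+αΔT), so R_B/R_A = (1 − 21.6/100) × (1 − 4.69/100)⁻² × (1 + 0.0038×110)
= 0.784 × 1.101 × 1.418 = 1.22

1.22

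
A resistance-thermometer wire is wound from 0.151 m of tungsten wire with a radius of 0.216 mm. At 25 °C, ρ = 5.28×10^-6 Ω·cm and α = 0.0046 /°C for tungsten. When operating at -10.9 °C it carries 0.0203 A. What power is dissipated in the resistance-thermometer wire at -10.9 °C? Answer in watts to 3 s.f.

1.87×10^-5 W

ρ = 5.28×10^-6 Ω·cm = 5.28×10^-8 Ω·m
A = πr² = π(2.1600e-04 m)² = 1.466e-07 m²
R₍25₎ = ρL/A = (5.28×10^-8)(0.151)/(1.466e-07) = 0.05439 Ω
R₍-10.9₎ = R₍25₎(1 + αΔT) = 0.05439 × (1 + 0.0046×-35.9) = 0.04541 Ω
P = I²R = (0.0203)² × 0.04541 = 1.87×10^-5 W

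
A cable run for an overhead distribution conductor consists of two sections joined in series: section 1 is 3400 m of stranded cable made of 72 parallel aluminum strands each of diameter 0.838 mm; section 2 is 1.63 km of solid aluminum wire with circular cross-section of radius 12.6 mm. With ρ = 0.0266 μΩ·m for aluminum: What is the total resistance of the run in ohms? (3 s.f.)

2.36 Ω

ρ = 0.0266 μΩ·m = 2.66×10^-8 Ω·m
Section 1: A_strand = π(4.1900e-04)² = 5.515e-07 m²; R₁ = ρL/(N·A_s) = (2.66×10^-8)(3400)/(72×5.515e-07) = 2.277 Ω
Section 2: A = πr² = π(1.2600e-02 m)² = 4.988e-04 m²
R₂ = (2.66×10^-8)(1630)/(4.988e-04) = 0.08693 Ω
R = R₁ + R₂ = 2.36 Ω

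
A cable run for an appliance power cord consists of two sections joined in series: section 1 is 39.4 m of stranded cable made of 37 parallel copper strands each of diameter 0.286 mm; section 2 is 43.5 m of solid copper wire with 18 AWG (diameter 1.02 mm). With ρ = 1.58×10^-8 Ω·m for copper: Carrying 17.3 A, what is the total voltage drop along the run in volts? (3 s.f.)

19.1 V

Section 1: A_strand = π(1.4300e-04)² = 6.424e-08 m²; R₁ = ρL/(N·A_s) = (1.58×10^-8)(39.4)/(37×6.424e-08) = 0.2619 Ω
Section 2: A = π(1.02/2 mm)² = π(5.1000e-04 m)² = 8.171e-07 m²
R₂ = (1.58×10^-8)(43.5)/(8.171e-07) = 0.8411 Ω
R = R₁ + R₂ = 1.103 Ω
V = IR = 17.3 × 1.103 = 19.1 V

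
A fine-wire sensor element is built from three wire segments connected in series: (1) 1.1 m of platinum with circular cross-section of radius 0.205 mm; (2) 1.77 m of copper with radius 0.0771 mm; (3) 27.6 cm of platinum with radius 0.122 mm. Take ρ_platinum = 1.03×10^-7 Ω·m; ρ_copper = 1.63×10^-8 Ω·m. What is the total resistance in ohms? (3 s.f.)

3.01 Ω

Seg 1: A = πr² = π(2.0500e-04 m)² = 1.320e-07 m²
R_1 = (1.03×10^-7)(1.1)/(1.320e-07) = 0.8582 Ω
Seg 2: A = πr² = π(7.7100e-05 m)² = 1.867e-08 m²
R_2 = (1.63×10^-8)(1.77)/(1.867e-08) = 1.545 Ω
Seg 3: A = πr² = π(1.2200e-04 m)² = 4.676e-08 m²
R_3 = (1.03×10^-7)(0.276)/(4.676e-08) = 0.608 Ω
R_total = R_1 + R_2 + R_3 = 3.01 Ω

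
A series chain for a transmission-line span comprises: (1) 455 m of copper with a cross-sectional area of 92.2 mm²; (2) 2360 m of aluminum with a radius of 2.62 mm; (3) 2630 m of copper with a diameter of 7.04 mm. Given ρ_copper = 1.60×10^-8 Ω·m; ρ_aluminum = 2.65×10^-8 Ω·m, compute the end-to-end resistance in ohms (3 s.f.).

Seg 1: A = 92.2 mm² = 9.220e-05 m²
R_1 = (1.60×10^-8)(455)/(9.220e-05) = 0.07896 Ω
Seg 2: A = πr² = π(2.6200e-03 m)² = 2.157e-05 m²
R_2 = (2.65×10^-8)(2360)/(2.157e-05) = 2.9 Ω
Seg 3: A = π(d/2)² = π(3.5200e-03 m)² = 3.893e-05 m²
R_3 = (1.60×10^-8)(2630)/(3.893e-05) = 1.081 Ω
R_total = R_1 + R_2 + R_3 = 4.06 Ω

4.06 Ω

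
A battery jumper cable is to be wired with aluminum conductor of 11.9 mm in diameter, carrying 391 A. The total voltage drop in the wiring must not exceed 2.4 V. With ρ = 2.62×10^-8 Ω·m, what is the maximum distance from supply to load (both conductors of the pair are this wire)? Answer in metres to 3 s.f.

A = π(d/2)² = π(5.9500e-03 m)² = 1.112e-04 m²
L_max = V_max·A/(2·ρI) = (2.4)(1.112e-04)/(2×2.62×10^-8×391) = 13.0 m

13.0 m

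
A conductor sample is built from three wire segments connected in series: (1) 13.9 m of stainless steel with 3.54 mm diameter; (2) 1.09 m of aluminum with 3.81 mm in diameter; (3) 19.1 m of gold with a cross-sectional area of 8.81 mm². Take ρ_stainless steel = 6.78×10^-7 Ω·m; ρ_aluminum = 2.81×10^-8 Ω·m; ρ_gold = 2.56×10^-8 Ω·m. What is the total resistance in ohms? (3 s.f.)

Seg 1: A = π(d/2)² = π(1.7700e-03 m)² = 9.842e-06 m²
R_1 = (6.78×10^-7)(13.9)/(9.842e-06) = 0.9575 Ω
Seg 2: A = π(d/2)² = π(1.9050e-03 m)² = 1.140e-05 m²
R_2 = (2.81×10^-8)(1.09)/(1.140e-05) = 0.002687 Ω
Seg 3: A = 8.81 mm² = 8.810e-06 m²
R_3 = (2.56×10^-8)(19.1)/(8.810e-06) = 0.0555 Ω
R_total = R_1 + R_2 + R_3 = 1.02 Ω

1.02 Ω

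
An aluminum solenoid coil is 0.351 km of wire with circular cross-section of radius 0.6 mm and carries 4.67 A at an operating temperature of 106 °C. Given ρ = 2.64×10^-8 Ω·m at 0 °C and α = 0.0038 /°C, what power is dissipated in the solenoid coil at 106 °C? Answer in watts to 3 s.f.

251 W

A = πr² = π(6.0000e-04 m)² = 1.131e-06 m²
R₍0₎ = ρL/A = (2.64×10^-8)(351)/(1.131e-06) = 8.193 Ω
R₍106₎ = R₍0₎(1 + αΔT) = 8.193 × (1 + 0.0038×106) = 11.49 Ω
P = I²R = (4.67)² × 11.49 = 251 W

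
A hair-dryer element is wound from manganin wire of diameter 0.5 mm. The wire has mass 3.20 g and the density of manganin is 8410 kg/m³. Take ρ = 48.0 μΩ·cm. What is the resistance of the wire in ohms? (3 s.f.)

4.74 Ω

ρ = 48.0 μΩ·cm = 4.80×10^-7 Ω·m
A = π(d/2)² = π(2.5000e-04 m)² = 1.9635e-07 m²
L = m/(density·A) = 0.0032/(8410×1.9635e-07) = 1.938 m
R = ρL/A = (4.80×10^-7)(1.938)/(1.9635e-07) = 4.74 Ω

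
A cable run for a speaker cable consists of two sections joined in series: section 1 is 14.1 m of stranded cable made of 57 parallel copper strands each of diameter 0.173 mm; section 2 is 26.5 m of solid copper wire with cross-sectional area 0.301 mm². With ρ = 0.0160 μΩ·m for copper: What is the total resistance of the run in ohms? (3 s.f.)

ρ = 0.0160 μΩ·m = 1.60×10^-8 Ω·m
Section 1: A_strand = π(8.6500e-05)² = 2.351e-08 m²; R₁ = ρL/(N·A_s) = (1.60×10^-8)(14.1)/(57×2.351e-08) = 0.1684 Ω
Section 2: A = 0.301 mm² = 3.010e-07 m²
R₂ = (1.60×10^-8)(26.5)/(3.010e-07) = 1.409 Ω
R = R₁ + R₂ = 1.58 Ω

1.58 Ω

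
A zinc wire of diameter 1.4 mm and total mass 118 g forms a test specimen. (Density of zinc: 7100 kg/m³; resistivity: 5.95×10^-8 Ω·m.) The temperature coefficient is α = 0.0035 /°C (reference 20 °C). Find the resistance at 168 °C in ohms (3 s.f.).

0.633 Ω

A = π(d/2)² = π(7.0000e-04 m)² = 1.5394e-06 m²
L = m/(density·A) = 0.118/(7100×1.5394e-06) = 10.8 m
R = ρL/A = (5.95×10^-8)(10.8)/(1.5394e-06) = 0.4173 Ω
R(168 °C) = 0.4173 × (1 + 0.0035×148) = 0.633 Ω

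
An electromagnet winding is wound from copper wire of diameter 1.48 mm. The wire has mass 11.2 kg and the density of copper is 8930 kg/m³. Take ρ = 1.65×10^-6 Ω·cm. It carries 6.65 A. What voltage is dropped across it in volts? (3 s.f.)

46.5 V

ρ = 1.65×10^-6 Ω·cm = 1.65×10^-8 Ω·m
A = π(d/2)² = π(7.4000e-04 m)² = 1.7203e-06 m²
L = m/(density·A) = 11.2/(8930×1.7203e-06) = 729 m
R = ρL/A = (1.65×10^-8)(729)/(1.7203e-06) = 6.992 Ω
V = IR = 6.65 × 6.992 = 46.5 V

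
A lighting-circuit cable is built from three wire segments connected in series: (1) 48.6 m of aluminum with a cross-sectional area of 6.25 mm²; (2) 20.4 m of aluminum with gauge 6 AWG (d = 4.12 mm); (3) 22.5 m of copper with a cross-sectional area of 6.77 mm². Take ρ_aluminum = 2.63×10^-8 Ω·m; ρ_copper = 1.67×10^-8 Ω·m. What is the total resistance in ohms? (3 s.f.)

0.300 Ω

Seg 1: A = 6.25 mm² = 6.250e-06 m²
R_1 = (2.63×10^-8)(48.6)/(6.250e-06) = 0.2045 Ω
Seg 2: A = π(4.12/2 mm)² = π(2.0600e-03 m)² = 1.333e-05 m²
R_2 = (2.63×10^-8)(20.4)/(1.333e-05) = 0.04024 Ω
Seg 3: A = 6.77 mm² = 6.770e-06 m²
R_3 = (1.67×10^-8)(22.5)/(6.770e-06) = 0.0555 Ω
R_total = R_1 + R_2 + R_3 = 0.300 Ω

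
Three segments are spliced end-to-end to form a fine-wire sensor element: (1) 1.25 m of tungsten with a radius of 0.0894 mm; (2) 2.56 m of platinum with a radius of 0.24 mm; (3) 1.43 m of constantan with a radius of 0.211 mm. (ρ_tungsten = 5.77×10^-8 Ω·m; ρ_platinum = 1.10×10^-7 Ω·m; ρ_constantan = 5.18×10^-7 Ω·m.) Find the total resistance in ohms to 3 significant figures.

9.72 Ω

Seg 1: A = πr² = π(8.9400e-05 m)² = 2.511e-08 m²
R_1 = (5.77×10^-8)(1.25)/(2.511e-08) = 2.873 Ω
Seg 2: A = πr² = π(2.4000e-04 m)² = 1.810e-07 m²
R_2 = (1.10×10^-7)(2.56)/(1.810e-07) = 1.556 Ω
Seg 3: A = πr² = π(2.1100e-04 m)² = 1.399e-07 m²
R_3 = (5.18×10^-7)(1.43)/(1.399e-07) = 5.296 Ω
R_total = R_1 + R_2 + R_3 = 9.72 Ω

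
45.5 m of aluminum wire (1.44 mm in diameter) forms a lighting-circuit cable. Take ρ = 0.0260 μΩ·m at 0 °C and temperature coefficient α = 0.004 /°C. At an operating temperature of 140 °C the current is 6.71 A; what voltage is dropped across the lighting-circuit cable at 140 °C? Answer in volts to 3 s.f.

7.60 V

ρ = 0.0260 μΩ·m = 2.60×10^-8 Ω·m
A = π(d/2)² = π(7.2000e-04 m)² = 1.629e-06 m²
R₍0₎ = ρL/A = (2.60×10^-8)(45.5)/(1.629e-06) = 0.7264 Ω
R₍140₎ = R₍0₎(1 + αΔT) = 0.7264 × (1 + 0.004×140) = 1.133 Ω
V = IR = 6.71 × 1.133 = 7.60 V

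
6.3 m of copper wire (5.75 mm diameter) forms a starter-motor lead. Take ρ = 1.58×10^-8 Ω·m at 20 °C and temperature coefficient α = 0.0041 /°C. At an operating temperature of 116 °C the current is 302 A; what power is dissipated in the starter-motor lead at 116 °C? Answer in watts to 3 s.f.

A = π(d/2)² = π(2.8750e-03 m)² = 2.597e-05 m²
R₍20₎ = ρL/A = (1.58×10^-8)(6.3)/(2.597e-05) = 0.003833 Ω
R₍116₎ = R₍20₎(1 + αΔT) = 0.003833 × (1 + 0.0041×96) = 0.005342 Ω
P = I²R = (302)² × 0.005342 = 487 W

487 W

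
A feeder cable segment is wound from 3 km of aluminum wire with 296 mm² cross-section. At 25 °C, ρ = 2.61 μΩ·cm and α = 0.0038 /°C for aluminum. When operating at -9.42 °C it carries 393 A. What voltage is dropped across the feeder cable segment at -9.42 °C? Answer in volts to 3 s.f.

90.4 V

ρ = 2.61 μΩ·cm = 2.61×10^-8 Ω·m
A = 296 mm² = 2.960e-04 m²
R₍25₎ = ρL/A = (2.61×10^-8)(3000)/(2.960e-04) = 0.2645 Ω
R₍-9.42₎ = R₍25₎(1 + αΔT) = 0.2645 × (1 + 0.0038×-34.4) = 0.2299 Ω
V = IR = 393 × 0.2299 = 90.4 V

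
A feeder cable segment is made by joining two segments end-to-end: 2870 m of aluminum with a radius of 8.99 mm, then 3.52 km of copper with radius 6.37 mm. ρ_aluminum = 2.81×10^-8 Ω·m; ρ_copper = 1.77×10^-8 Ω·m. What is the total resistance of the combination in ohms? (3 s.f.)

0.806 Ω

Segment 1: A = πr² = π(8.9900e-03 m)² = 2.539e-04 m²
R₁ = ρL/A = (2.81×10^-8)(2870)/(2.539e-04) = 0.3176 Ω
Segment 2: A = πr² = π(6.3700e-03 m)² = 1.275e-04 m²
R₂ = (1.77×10^-8)(3520)/(1.275e-04) = 0.4888 Ω
R = R₁ + R₂ = 0.806 Ω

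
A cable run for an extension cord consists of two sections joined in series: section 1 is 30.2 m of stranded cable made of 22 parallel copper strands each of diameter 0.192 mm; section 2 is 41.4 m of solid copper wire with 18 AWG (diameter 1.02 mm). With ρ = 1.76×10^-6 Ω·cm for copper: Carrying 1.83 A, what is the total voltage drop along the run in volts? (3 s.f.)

3.16 V

ρ = 1.76×10^-6 Ω·cm = 1.76×10^-8 Ω·m
Section 1: A_strand = π(9.6000e-05)² = 2.895e-08 m²; R₁ = ρL/(N·A_s) = (1.76×10^-8)(30.2)/(22×2.895e-08) = 0.8345 Ω
Section 2: A = π(1.02/2 mm)² = π(5.1000e-04 m)² = 8.171e-07 m²
R₂ = (1.76×10^-8)(41.4)/(8.171e-07) = 0.8917 Ω
R = R₁ + R₂ = 1.726 Ω
V = IR = 1.83 × 1.726 = 3.16 V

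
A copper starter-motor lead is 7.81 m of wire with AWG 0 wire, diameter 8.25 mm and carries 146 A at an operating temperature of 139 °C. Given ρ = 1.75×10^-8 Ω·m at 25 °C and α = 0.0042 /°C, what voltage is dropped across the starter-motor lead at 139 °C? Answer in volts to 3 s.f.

0.552 V

A = π(8.25/2 mm)² = π(4.1250e-03 m)² = 5.346e-05 m²
R₍25₎ = ρL/A = (1.75×10^-8)(7.81)/(5.346e-05) = 0.002557 Ω
R₍139₎ = R₍25₎(1 + αΔT) = 0.002557 × (1 + 0.0042×114) = 0.003781 Ω
V = IR = 146 × 0.003781 = 0.552 V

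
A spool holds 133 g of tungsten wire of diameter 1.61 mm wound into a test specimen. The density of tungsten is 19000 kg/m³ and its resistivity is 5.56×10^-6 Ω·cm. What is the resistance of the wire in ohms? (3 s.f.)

ρ = 5.56×10^-6 Ω·cm = 5.56×10^-8 Ω·m
A = π(d/2)² = π(8.0500e-04 m)² = 2.0358e-06 m²
L = m/(density·A) = 0.133/(19000×2.0358e-06) = 3.438 m
R = ρL/A = (5.56×10^-8)(3.438)/(2.0358e-06) = 0.0939 Ω

0.0939 Ω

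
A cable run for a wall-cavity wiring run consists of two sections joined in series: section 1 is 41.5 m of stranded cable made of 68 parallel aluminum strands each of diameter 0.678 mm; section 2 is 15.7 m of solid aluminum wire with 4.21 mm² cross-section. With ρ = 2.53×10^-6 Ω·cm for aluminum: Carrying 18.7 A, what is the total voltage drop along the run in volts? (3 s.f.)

ρ = 2.53×10^-6 Ω·cm = 2.53×10^-8 Ω·m
Section 1: A_strand = π(3.3900e-04)² = 3.610e-07 m²; R₁ = ρL/(N·A_s) = (2.53×10^-8)(41.5)/(68×3.610e-07) = 0.04277 Ω
Section 2: A = 4.21 mm² = 4.210e-06 m²
R₂ = (2.53×10^-8)(15.7)/(4.210e-06) = 0.09435 Ω
R = R₁ + R₂ = 0.1371 Ω
V = IR = 18.7 × 0.1371 = 2.56 V

2.56 V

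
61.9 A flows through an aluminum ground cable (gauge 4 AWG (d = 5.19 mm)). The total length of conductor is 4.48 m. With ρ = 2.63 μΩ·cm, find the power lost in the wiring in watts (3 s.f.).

21.3 W

ρ = 2.63 μΩ·cm = 2.63×10^-8 Ω·m
A = π(5.19/2 mm)² = π(2.5950e-03 m)² = 2.116e-05 m²
R = ρL/A = (2.63×10^-8)(4.48)/(2.116e-05) = 0.005569 Ω
P = I²R = (61.9)² × 0.005569 = 21.3 W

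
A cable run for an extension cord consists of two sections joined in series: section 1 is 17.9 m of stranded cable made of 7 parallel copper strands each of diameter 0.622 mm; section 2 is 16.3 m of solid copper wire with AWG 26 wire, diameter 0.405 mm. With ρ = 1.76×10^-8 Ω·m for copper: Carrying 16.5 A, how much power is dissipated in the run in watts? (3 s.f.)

Section 1: A_strand = π(3.1100e-04)² = 3.039e-07 m²; R₁ = ρL/(N·A_s) = (1.76×10^-8)(17.9)/(7×3.039e-07) = 0.1481 Ω
Section 2: A = π(0.405/2 mm)² = π(2.0250e-04 m)² = 1.288e-07 m²
R₂ = (1.76×10^-8)(16.3)/(1.288e-07) = 2.227 Ω
R = R₁ + R₂ = 2.375 Ω
P = I²R = (16.5)² × 2.375 = 647 W

647 W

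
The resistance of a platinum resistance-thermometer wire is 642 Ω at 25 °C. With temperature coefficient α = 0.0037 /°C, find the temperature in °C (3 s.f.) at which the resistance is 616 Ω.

14.1 °C

R = R₀(1 + α(T − T₀)) ⇒ T = T₀ + (R/R₀ − 1)/α
T = 25 + (616/642 − 1)/0.0037 = 25 + (-0.0405)/0.0037 = 14.1 °C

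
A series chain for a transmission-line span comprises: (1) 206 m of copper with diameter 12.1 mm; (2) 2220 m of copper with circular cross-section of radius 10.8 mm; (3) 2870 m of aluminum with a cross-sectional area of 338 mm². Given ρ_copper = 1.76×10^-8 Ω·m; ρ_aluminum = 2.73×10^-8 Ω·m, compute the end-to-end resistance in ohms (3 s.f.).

Seg 1: A = π(d/2)² = π(6.0500e-03 m)² = 1.150e-04 m²
R_1 = (1.76×10^-8)(206)/(1.150e-04) = 0.03153 Ω
Seg 2: A = πr² = π(1.0800e-02 m)² = 3.664e-04 m²
R_2 = (1.76×10^-8)(2220)/(3.664e-04) = 0.1066 Ω
Seg 3: A = 338 mm² = 3.380e-04 m²
R_3 = (2.73×10^-8)(2870)/(3.380e-04) = 0.2318 Ω
R_total = R_1 + R_2 + R_3 = 0.370 Ω

0.370 Ω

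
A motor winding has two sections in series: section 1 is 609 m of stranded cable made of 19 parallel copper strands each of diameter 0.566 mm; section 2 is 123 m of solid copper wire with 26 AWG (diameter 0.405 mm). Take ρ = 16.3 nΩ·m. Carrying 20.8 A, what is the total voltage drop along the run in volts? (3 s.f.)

ρ = 16.3 nΩ·m = 1.63×10^-8 Ω·m
Section 1: A_strand = π(2.8300e-04)² = 2.516e-07 m²; R₁ = ρL/(N·A_s) = (1.63×10^-8)(609)/(19×2.516e-07) = 2.076 Ω
Section 2: A = π(0.405/2 mm)² = π(2.0250e-04 m)² = 1.288e-07 m²
R₂ = (1.63×10^-8)(123)/(1.288e-07) = 15.56 Ω
R = R₁ + R₂ = 17.64 Ω
V = IR = 20.8 × 17.64 = 367 V

367 V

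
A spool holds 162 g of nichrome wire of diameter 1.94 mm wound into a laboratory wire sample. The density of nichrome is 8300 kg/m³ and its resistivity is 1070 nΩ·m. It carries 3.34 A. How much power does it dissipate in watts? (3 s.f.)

ρ = 1070 nΩ·m = 1.07×10^-6 Ω·m
A = π(d/2)² = π(9.7000e-04 m)² = 2.9559e-06 m²
L = m/(density·A) = 0.162/(8300×2.9559e-06) = 6.603 m
R = ρL/A = (1.07×10^-6)(6.603)/(2.9559e-06) = 2.39 Ω
P = I²R = (3.34)² × 2.39 = 26.7 W

26.7 W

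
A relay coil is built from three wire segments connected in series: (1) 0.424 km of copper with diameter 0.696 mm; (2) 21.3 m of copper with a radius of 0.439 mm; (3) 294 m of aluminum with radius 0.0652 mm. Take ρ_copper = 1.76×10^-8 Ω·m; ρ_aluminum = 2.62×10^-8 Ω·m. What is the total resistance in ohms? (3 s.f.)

597 Ω

Seg 1: A = π(d/2)² = π(3.4800e-04 m)² = 3.805e-07 m²
R_1 = (1.76×10^-8)(424)/(3.805e-07) = 19.61 Ω
Seg 2: A = πr² = π(4.3900e-04 m)² = 6.055e-07 m²
R_2 = (1.76×10^-8)(21.3)/(6.055e-07) = 0.6192 Ω
Seg 3: A = πr² = π(6.5200e-05 m)² = 1.336e-08 m²
R_3 = (2.62×10^-8)(294)/(1.336e-08) = 576.8 Ω
R_total = R_1 + R_2 + R_3 = 597 Ω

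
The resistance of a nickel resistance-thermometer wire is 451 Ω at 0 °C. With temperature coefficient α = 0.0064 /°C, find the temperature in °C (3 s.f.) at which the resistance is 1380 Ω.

322 °C

R = R₀(1 + α(T − T₀)) ⇒ T = T₀ + (R/R₀ − 1)/α
T = 0 + (1380/451 − 1)/0.0064 = 0 + (2.06)/0.0064 = 322 °C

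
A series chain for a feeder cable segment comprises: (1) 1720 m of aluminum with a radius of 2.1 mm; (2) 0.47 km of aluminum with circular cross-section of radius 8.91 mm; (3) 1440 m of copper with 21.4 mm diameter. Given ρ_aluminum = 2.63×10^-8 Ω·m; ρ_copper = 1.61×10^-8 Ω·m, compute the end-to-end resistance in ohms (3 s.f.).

Seg 1: A = πr² = π(2.1000e-03 m)² = 1.385e-05 m²
R_1 = (2.63×10^-8)(1720)/(1.385e-05) = 3.265 Ω
Seg 2: A = πr² = π(8.9100e-03 m)² = 2.494e-04 m²
R_2 = (2.63×10^-8)(470)/(2.494e-04) = 0.04956 Ω
Seg 3: A = π(d/2)² = π(1.0700e-02 m)² = 3.597e-04 m²
R_3 = (1.61×10^-8)(1440)/(3.597e-04) = 0.06446 Ω
R_total = R_1 + R_2 + R_3 = 3.38 Ω

3.38 Ω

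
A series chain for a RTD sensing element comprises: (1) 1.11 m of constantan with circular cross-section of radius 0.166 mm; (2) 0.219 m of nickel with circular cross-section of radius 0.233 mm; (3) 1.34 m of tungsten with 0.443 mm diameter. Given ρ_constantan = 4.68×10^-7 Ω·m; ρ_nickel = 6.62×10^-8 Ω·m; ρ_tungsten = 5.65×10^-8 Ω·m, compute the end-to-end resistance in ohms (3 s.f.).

6.58 Ω

Seg 1: A = πr² = π(1.6600e-04 m)² = 8.657e-08 m²
R_1 = (4.68×10^-7)(1.11)/(8.657e-08) = 6.001 Ω
Seg 2: A = πr² = π(2.3300e-04 m)² = 1.706e-07 m²
R_2 = (6.62×10^-8)(0.219)/(1.706e-07) = 0.085 Ω
Seg 3: A = π(d/2)² = π(2.2150e-04 m)² = 1.541e-07 m²
R_3 = (5.65×10^-8)(1.34)/(1.541e-07) = 0.4912 Ω
R_total = R_1 + R_2 + R_3 = 6.58 Ω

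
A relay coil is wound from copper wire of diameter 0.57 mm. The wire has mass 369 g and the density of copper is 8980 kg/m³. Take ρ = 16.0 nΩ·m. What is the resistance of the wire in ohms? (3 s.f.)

10.1 Ω

ρ = 16.0 nΩ·m = 1.60×10^-8 Ω·m
A = π(d/2)² = π(2.8500e-04 m)² = 2.5518e-07 m²
L = m/(density·A) = 0.369/(8980×2.5518e-07) = 161 m
R = ρL/A = (1.60×10^-8)(161)/(2.5518e-07) = 10.1 Ω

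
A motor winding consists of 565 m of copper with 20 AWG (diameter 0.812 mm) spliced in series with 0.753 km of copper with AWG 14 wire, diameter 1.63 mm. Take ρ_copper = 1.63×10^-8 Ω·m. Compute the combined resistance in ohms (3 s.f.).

Segment 1: A = π(0.812/2 mm)² = π(4.0600e-04 m)² = 5.178e-07 m²
R₁ = ρL/A = (1.63×10^-8)(565)/(5.178e-07) = 17.78 Ω
Segment 2: A = π(1.63/2 mm)² = π(8.1500e-04 m)² = 2.087e-06 m²
R₂ = (1.63×10^-8)(753)/(2.087e-06) = 5.882 Ω
R = R₁ + R₂ = 23.7 Ω

23.7 Ω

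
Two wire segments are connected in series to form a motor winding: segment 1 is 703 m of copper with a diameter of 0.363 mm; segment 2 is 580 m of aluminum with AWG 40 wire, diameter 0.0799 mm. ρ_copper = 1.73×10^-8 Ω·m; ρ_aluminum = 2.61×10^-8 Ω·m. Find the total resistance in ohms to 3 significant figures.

3140 Ω

Segment 1: A = π(d/2)² = π(1.8150e-04 m)² = 1.035e-07 m²
R₁ = ρL/A = (1.73×10^-8)(703)/(1.035e-07) = 117.5 Ω
Segment 2: A = π(0.0799/2 mm)² = π(3.9950e-05 m)² = 5.014e-09 m²
R₂ = (2.61×10^-8)(580)/(5.014e-09) = 3019 Ω
R = R₁ + R₂ = 3140 Ω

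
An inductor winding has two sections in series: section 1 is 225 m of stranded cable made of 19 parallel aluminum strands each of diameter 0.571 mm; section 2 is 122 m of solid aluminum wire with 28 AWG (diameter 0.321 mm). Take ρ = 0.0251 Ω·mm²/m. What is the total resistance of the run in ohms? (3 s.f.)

ρ = 0.0251 Ω·mm²/m = 2.51×10^-8 Ω·m
Section 1: A_strand = π(2.8550e-04)² = 2.561e-07 m²; R₁ = ρL/(N·A_s) = (2.51×10^-8)(225)/(19×2.561e-07) = 1.161 Ω
Section 2: A = π(0.321/2 mm)² = π(1.6050e-04 m)² = 8.093e-08 m²
R₂ = (2.51×10^-8)(122)/(8.093e-08) = 37.84 Ω
R = R₁ + R₂ = 39.0 Ω

39.0 Ω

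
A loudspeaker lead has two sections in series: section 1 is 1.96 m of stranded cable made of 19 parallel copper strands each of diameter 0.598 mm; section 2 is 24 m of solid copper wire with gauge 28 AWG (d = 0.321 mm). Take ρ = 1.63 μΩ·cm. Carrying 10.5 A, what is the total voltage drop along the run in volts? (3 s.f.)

50.8 V

ρ = 1.63 μΩ·cm = 1.63×10^-8 Ω·m
Section 1: A_strand = π(2.9900e-04)² = 2.809e-07 m²; R₁ = ρL/(N·A_s) = (1.63×10^-8)(1.96)/(19×2.809e-07) = 0.005987 Ω
Section 2: A = π(0.321/2 mm)² = π(1.6050e-04 m)² = 8.093e-08 m²
R₂ = (1.63×10^-8)(24)/(8.093e-08) = 4.834 Ω
R = R₁ + R₂ = 4.84 Ω
V = IR = 10.5 × 4.84 = 50.8 V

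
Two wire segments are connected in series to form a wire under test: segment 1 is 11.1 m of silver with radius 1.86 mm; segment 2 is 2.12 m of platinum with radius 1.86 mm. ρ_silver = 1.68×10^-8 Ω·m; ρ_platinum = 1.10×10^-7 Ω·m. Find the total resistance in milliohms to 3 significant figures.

38.6 mΩ

Segment 1: A = πr² = π(1.8600e-03 m)² = 1.087e-05 m²
R₁ = ρL/A = (1.68×10^-8)(11.1)/(1.087e-05) = 0.01716 Ω
R₂ = (1.10×10^-7)(2.12)/(1.087e-05) = 0.02146 Ω
R = R₁ + R₂ = 38.6 mΩ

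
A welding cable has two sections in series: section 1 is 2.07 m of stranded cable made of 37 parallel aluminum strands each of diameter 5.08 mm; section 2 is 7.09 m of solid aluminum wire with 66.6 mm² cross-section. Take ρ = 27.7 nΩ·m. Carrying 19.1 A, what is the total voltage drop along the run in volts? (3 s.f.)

ρ = 27.7 nΩ·m = 2.77×10^-8 Ω·m
Section 1: A_strand = π(2.5400e-03)² = 2.027e-05 m²; R₁ = ρL/(N·A_s) = (2.77×10^-8)(2.07)/(37×2.027e-05) = 7.646×10^-5 Ω
Section 2: A = 66.6 mm² = 6.660e-05 m²
R₂ = (2.77×10^-8)(7.09)/(6.660e-05) = 0.002949 Ω
R = R₁ + R₂ = 0.003025 Ω
V = IR = 19.1 × 0.003025 = 0.0578 V

0.0578 V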